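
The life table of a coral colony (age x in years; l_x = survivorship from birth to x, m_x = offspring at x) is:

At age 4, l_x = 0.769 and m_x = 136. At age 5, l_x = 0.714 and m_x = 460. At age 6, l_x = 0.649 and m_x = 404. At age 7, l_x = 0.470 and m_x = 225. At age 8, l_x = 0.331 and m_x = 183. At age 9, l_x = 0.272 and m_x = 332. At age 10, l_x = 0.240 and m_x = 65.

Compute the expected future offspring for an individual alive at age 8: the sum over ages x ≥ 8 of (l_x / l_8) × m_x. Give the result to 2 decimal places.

502.95

l_8 = 0.331. Conditional survival from age 8 to x is l_x / l_8.
  x=8: (0.331/0.331) × 183 = 183.0000
  x=9: (0.272/0.331) × 332 = 272.8218
  x=10: (0.240/0.331) × 65 = 47.1299
Sum = 183.0000 + 272.8218 + 47.1299 = 502.9517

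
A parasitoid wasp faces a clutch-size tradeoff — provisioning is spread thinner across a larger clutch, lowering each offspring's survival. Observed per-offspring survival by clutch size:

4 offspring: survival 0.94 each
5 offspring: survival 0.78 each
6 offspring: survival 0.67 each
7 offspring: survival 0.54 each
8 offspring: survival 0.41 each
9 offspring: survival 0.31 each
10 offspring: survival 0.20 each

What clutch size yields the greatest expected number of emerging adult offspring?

6

Expected emerging adult offspring = c × s(c):
  c=4: 4 × 0.94 = 3.760
  c=5: 5 × 0.78 = 3.900
  c=6: 6 × 0.67 = 4.020
  c=7: 7 × 0.54 = 3.780
  c=8: 8 × 0.41 = 3.280
  c=9: 9 × 0.31 = 2.790
  c=10: 10 × 0.20 = 2.000
Maximum at c = 6 (4.020 emerging adult offspring).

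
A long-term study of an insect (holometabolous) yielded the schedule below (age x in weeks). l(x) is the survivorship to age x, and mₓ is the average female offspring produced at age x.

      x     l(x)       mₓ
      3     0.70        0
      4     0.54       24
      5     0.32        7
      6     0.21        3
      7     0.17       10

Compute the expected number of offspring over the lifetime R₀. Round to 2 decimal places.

R₀ = Σ l(x) mₓ:
  age 3: 0.70 × 0 = 0.0000
  age 4: 0.54 × 24 = 12.9600
  age 5: 0.32 × 7 = 2.2400
  age 6: 0.21 × 3 = 0.6300
  age 7: 0.17 × 10 = 1.7000
R₀ = 0.0000 + 12.9600 + 2.2400 + 0.6300 + 1.7000 = 17.5300

17.53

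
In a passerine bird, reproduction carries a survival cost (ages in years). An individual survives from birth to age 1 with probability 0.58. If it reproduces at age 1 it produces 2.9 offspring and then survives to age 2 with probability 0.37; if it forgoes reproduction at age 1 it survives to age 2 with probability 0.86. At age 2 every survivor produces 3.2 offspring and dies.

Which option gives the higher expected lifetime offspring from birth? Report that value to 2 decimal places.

2.37

breed at age 1: R₀ = 0.58 × (2.9 + 0.37 × 3.2) = 0.58 × 4.0840 = 2.3687
delay to age 2: R₀ = 0.58 × (0.86 × 3.2) = 0.58 × 2.7520 = 1.5962
Higher: breed at age 1 (2.3687).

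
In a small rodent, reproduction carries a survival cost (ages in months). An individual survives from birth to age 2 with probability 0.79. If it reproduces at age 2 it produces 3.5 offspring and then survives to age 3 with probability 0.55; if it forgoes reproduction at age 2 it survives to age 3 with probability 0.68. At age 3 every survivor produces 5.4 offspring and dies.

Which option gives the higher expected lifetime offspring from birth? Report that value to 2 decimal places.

5.11

breed at age 2: R₀ = 0.79 × (3.5 + 0.55 × 5.4) = 0.79 × 6.4700 = 5.1113
delay to age 3: R₀ = 0.79 × (0.68 × 5.4) = 0.79 × 3.6720 = 2.9009
Higher: breed at age 2 (5.1113).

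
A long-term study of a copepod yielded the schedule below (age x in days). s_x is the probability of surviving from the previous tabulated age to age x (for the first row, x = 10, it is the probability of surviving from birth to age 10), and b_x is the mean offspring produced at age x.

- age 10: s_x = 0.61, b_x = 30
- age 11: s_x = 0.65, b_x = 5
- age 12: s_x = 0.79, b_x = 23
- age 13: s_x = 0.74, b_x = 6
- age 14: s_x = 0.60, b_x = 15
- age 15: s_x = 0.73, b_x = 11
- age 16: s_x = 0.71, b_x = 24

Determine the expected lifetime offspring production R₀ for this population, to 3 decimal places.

33.811

Survivorship from birth: l_x = s_10·s_11·…·s_x.
  l_10 = 0.61000
  l_11 = 0.39650
  l_12 = 0.31324
  l_13 = 0.23179
  l_14 = 0.13908
  l_15 = 0.10153
  l_16 = 0.07208
R₀ = Σ l_x b_x:
  age 10: 0.61000 × 30 = 18.3000
  age 11: 0.39650 × 5 = 1.9825
  age 12: 0.31324 × 23 = 7.2045
  age 13: 0.23179 × 6 = 1.3907
  age 14: 0.13908 × 15 = 2.0862
  age 15: 0.10153 × 11 = 1.1168
  age 16: 0.07208 × 24 = 1.7299
R₀ = 18.3000 + 1.9825 + 7.2045 + 1.3907 + 2.0862 + 1.1168 + 1.7299 = 33.8107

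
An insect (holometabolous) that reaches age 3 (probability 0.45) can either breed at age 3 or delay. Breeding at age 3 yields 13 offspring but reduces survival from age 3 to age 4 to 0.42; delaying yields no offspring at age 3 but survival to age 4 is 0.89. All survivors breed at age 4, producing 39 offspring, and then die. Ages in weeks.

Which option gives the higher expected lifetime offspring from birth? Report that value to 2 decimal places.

breed at age 3: R₀ = 0.45 × (13 + 0.42 × 39) = 0.45 × 29.3800 = 13.2210
delay to age 4: R₀ = 0.45 × (0.89 × 39) = 0.45 × 34.7100 = 15.6195
Higher: delay to age 4 (15.6195).

15.62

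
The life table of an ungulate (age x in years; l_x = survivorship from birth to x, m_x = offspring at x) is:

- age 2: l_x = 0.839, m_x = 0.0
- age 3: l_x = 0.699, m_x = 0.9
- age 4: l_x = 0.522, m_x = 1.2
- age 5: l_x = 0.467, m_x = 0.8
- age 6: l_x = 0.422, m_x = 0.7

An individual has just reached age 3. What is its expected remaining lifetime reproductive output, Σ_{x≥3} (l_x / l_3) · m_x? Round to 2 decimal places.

l_3 = 0.699. Conditional survival from age 3 to x is l_x / l_3.
  x=3: (0.699/0.699) × 0.9 = 0.9000
  x=4: (0.522/0.699) × 1.2 = 0.8961
  x=5: (0.467/0.699) × 0.8 = 0.5345
  x=6: (0.422/0.699) × 0.7 = 0.4226
Sum = 0.9000 + 0.8961 + 0.5345 + 0.4226 = 2.7532

2.75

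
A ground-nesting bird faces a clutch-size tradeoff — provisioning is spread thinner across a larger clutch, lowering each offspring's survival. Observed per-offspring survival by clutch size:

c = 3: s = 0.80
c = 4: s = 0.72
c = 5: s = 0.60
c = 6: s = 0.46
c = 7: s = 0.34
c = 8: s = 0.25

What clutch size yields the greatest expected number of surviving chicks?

Expected surviving chicks = c × s(c):
  c=3: 3 × 0.80 = 2.400
  c=4: 4 × 0.72 = 2.880
  c=5: 5 × 0.60 = 3.000
  c=6: 6 × 0.46 = 2.760
  c=7: 7 × 0.34 = 2.380
  c=8: 8 × 0.25 = 2.000
Maximum at c = 5 (3.000 surviving chicks).

5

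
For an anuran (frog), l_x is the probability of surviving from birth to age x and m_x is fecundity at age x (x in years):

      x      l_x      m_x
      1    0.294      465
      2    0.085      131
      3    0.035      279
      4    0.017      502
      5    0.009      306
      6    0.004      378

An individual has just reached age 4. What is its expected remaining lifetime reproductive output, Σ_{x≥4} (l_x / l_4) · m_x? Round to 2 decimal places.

l_4 = 0.017. Conditional survival from age 4 to x is l_x / l_4.
  x=4: (0.017/0.017) × 502 = 502.0000
  x=5: (0.009/0.017) × 306 = 162.0000
  x=6: (0.004/0.017) × 378 = 88.9412
Sum = 502.0000 + 162.0000 + 88.9412 = 752.9412

752.94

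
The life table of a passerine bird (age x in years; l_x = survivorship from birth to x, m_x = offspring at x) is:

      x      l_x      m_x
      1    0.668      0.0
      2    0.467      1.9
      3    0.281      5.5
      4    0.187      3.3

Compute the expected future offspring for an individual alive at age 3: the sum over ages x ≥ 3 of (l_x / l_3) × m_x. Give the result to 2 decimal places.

7.70

l_3 = 0.281. Conditional survival from age 3 to x is l_x / l_3.
  x=3: (0.281/0.281) × 5.5 = 5.5000
  x=4: (0.187/0.281) × 3.3 = 2.1961
Sum = 5.5000 + 2.1961 = 7.6961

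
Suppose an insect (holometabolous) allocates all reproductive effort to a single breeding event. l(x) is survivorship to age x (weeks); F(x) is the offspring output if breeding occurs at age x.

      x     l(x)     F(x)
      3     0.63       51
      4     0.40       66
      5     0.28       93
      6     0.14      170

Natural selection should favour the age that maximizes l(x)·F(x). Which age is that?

Expected offspring if breeding at age x = l(x) × F(x):
  age 3: 0.63 × 51 = 32.130
  age 4: 0.40 × 66 = 26.400
  age 5: 0.28 × 93 = 26.040
  age 6: 0.14 × 170 = 23.800
Maximum at age 3 (32.130).

3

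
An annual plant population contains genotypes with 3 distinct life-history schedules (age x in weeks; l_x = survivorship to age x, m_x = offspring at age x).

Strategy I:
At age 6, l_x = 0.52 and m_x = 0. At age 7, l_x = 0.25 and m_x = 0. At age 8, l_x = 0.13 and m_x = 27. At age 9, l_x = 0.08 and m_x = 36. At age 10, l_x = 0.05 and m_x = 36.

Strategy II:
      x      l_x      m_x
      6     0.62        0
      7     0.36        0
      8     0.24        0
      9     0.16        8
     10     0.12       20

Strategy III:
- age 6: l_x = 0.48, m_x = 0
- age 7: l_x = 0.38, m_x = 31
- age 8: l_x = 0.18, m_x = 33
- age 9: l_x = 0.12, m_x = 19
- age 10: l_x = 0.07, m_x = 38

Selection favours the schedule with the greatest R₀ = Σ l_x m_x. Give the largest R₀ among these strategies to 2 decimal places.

22.66

Strategy I: R₀ = 0.52×0 + 0.25×0 + 0.13×27 + 0.08×36 + 0.05×36 = 8.1900
Strategy II: R₀ = 0.62×0 + 0.36×0 + 0.24×0 + 0.16×8 + 0.12×20 = 3.6800
Strategy III: R₀ = 0.48×0 + 0.38×31 + 0.18×33 + 0.12×19 + 0.07×38 = 22.6600
Highest R₀: strategy III with 22.6600.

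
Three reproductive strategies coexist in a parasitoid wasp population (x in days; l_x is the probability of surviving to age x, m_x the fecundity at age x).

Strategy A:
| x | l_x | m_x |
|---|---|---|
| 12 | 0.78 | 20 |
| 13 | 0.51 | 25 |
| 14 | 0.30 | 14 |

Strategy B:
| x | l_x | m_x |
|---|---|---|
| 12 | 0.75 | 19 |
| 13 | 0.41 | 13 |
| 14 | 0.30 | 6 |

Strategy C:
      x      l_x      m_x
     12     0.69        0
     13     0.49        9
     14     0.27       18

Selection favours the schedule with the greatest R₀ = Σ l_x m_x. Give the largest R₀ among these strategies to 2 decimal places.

32.55

Strategy A: R₀ = 0.78×20 + 0.51×25 + 0.30×14 = 32.5500
Strategy B: R₀ = 0.75×19 + 0.41×13 + 0.30×6 = 21.3800
Strategy C: R₀ = 0.69×0 + 0.49×9 + 0.27×18 = 9.2700
Highest R₀: strategy A with 32.5500.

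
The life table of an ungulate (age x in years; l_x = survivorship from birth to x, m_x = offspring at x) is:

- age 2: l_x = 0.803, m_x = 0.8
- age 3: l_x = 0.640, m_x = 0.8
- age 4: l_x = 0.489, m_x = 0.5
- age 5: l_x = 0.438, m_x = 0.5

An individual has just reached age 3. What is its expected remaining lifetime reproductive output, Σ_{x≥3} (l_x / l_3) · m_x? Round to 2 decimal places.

l_3 = 0.640. Conditional survival from age 3 to x is l_x / l_3.
  x=3: (0.640/0.640) × 0.8 = 0.8000
  x=4: (0.489/0.640) × 0.5 = 0.3820
  x=5: (0.438/0.640) × 0.5 = 0.3422
Sum = 0.8000 + 0.3820 + 0.3422 = 1.5242

1.52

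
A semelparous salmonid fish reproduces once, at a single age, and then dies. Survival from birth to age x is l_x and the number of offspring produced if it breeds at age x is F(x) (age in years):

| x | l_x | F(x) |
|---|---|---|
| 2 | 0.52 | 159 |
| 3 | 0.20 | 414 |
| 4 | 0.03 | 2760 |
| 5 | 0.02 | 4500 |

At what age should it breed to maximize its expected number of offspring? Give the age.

Expected offspring if breeding at age x = l_x × F(x):
  age 2: 0.52 × 159 = 82.680
  age 3: 0.20 × 414 = 82.800
  age 4: 0.03 × 2760 = 82.800
  age 5: 0.02 × 4500 = 90.000
Maximum at age 5 (90.000).

5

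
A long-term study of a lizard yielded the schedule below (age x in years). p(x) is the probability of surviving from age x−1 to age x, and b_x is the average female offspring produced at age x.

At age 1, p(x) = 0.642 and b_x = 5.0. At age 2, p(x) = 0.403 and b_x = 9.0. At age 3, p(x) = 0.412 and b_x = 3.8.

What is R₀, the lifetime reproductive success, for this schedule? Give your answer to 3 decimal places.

Survivorship from birth: l_x = p_1·p_2·…·p_x.
  l_1 = 0.64200
  l_2 = 0.25873
  l_3 = 0.10660
R₀ = Σ l_x b_x:
  age 1: 0.64200 × 5.0 = 3.2100
  age 2: 0.25873 × 9.0 = 2.3286
  age 3: 0.10660 × 3.8 = 0.4051
R₀ = 3.2100 + 2.3286 + 0.4051 = 5.9436

5.944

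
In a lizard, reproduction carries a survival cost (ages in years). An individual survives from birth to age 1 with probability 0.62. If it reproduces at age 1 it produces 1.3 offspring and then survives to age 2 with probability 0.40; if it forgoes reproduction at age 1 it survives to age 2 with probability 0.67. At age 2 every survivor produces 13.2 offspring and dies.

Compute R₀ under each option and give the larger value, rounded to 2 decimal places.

5.48

breed at age 1: R₀ = 0.62 × (1.3 + 0.40 × 13.2) = 0.62 × 6.5800 = 4.0796
delay to age 2: R₀ = 0.62 × (0.67 × 13.2) = 0.62 × 8.8440 = 5.4833
Higher: delay to age 2 (5.4833).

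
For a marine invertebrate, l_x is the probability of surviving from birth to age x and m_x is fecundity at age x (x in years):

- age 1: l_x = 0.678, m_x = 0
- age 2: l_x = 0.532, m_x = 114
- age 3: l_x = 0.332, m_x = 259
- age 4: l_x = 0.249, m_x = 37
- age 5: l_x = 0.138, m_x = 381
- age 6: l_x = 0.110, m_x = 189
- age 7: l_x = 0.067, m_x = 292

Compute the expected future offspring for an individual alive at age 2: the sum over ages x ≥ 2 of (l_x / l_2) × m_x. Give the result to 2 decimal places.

467.63

l_2 = 0.532. Conditional survival from age 2 to x is l_x / l_2.
  x=2: (0.532/0.532) × 114 = 114.0000
  x=3: (0.332/0.532) × 259 = 161.6316
  x=4: (0.249/0.532) × 37 = 17.3177
  x=5: (0.138/0.532) × 381 = 98.8308
  x=6: (0.110/0.532) × 189 = 39.0789
  x=7: (0.067/0.532) × 292 = 36.7744
Sum = 114.0000 + 161.6316 + 17.3177 + 98.8308 + 39.0789 + 36.7744 = 467.6335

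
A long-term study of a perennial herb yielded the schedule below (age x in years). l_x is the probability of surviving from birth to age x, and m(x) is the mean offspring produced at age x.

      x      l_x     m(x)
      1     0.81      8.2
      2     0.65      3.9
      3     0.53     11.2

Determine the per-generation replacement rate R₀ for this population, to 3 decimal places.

R₀ = Σ l_x m(x):
  age 1: 0.81 × 8.2 = 6.6420
  age 2: 0.65 × 3.9 = 2.5350
  age 3: 0.53 × 11.2 = 5.9360
R₀ = 6.6420 + 2.5350 + 5.9360 = 15.1130

15.113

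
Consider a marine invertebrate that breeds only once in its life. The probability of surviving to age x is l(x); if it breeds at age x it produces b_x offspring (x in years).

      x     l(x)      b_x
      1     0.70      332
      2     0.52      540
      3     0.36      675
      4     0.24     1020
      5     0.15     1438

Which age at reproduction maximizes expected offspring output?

Expected offspring if breeding at age x = l(x) × b_x:
  age 1: 0.70 × 332 = 232.400
  age 2: 0.52 × 540 = 280.800
  age 3: 0.36 × 675 = 243.000
  age 4: 0.24 × 1020 = 244.800
  age 5: 0.15 × 1438 = 215.700
Maximum at age 2 (280.800).

2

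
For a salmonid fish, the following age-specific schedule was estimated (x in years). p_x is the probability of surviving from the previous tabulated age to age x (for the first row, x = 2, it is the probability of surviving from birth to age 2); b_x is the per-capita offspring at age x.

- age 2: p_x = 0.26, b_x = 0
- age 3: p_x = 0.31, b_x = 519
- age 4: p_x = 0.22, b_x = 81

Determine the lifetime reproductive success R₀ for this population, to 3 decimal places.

Survivorship from birth: l_x = p_2·p_3·…·p_x.
  l_2 = 0.26000
  l_3 = 0.08060
  l_4 = 0.01773
R₀ = Σ l_x b_x:
  age 2: 0.26000 × 0 = 0.0000
  age 3: 0.08060 × 519 = 41.8314
  age 4: 0.01773 × 81 = 1.4361
R₀ = 0.0000 + 41.8314 + 1.4361 = 43.2675

43.268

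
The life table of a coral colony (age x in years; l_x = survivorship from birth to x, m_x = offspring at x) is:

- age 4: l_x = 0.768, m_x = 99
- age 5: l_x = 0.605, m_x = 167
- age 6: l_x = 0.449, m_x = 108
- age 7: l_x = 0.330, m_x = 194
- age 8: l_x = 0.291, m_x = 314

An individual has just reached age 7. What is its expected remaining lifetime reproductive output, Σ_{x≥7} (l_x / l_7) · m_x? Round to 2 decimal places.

l_7 = 0.330. Conditional survival from age 7 to x is l_x / l_7.
  x=7: (0.330/0.330) × 194 = 194.0000
  x=8: (0.291/0.330) × 314 = 276.8909
Sum = 194.0000 + 276.8909 = 470.8909

470.89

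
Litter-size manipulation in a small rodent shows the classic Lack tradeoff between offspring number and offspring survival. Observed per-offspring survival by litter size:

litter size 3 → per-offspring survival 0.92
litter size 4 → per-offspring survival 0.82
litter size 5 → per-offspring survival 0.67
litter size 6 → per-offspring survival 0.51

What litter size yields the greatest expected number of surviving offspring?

Expected surviving offspring = c × s(c):
  c=3: 3 × 0.92 = 2.760
  c=4: 4 × 0.82 = 3.280
  c=5: 5 × 0.67 = 3.350
  c=6: 6 × 0.51 = 3.060
Maximum at c = 5 (3.350 surviving offspring).

5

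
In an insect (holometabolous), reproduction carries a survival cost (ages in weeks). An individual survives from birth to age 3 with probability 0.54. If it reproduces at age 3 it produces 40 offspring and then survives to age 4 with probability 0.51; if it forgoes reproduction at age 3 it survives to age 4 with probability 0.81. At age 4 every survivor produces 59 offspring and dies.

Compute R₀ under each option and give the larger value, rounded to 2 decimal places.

37.85

breed at age 3: R₀ = 0.54 × (40 + 0.51 × 59) = 0.54 × 70.0900 = 37.8486
delay to age 4: R₀ = 0.54 × (0.81 × 59) = 0.54 × 47.7900 = 25.8066
Higher: breed at age 3 (37.8486).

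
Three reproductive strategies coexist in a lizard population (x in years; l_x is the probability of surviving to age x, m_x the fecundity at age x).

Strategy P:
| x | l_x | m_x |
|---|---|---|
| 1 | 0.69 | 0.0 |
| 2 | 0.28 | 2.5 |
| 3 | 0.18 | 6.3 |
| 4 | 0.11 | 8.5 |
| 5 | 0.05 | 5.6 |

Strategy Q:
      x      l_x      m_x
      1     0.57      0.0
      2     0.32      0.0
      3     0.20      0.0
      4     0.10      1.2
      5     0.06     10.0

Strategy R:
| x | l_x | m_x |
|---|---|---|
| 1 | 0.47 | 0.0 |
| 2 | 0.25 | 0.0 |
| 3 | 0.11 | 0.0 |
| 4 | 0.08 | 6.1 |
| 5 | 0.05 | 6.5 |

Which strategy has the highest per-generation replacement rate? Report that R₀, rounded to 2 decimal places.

3.05

Strategy P: R₀ = 0.69×0.0 + 0.28×2.5 + 0.18×6.3 + 0.11×8.5 + 0.05×5.6 = 3.0490
Strategy Q: R₀ = 0.57×0.0 + 0.32×0.0 + 0.20×0.0 + 0.10×1.2 + 0.06×10.0 = 0.7200
Strategy R: R₀ = 0.47×0.0 + 0.25×0.0 + 0.11×0.0 + 0.08×6.1 + 0.05×6.5 = 0.8130
Highest R₀: strategy P with 3.0490.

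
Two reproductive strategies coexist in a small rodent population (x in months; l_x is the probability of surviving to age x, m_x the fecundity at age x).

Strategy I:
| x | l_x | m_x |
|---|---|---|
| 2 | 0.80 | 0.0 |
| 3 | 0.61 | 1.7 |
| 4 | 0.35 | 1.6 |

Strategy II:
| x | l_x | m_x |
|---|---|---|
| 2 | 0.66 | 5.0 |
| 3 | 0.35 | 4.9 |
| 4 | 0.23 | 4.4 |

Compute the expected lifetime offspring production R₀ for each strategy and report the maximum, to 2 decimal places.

Strategy I: R₀ = 0.80×0.0 + 0.61×1.7 + 0.35×1.6 = 1.5970
Strategy II: R₀ = 0.66×5.0 + 0.35×4.9 + 0.23×4.4 = 6.0270
Highest R₀: strategy II with 6.0270.

6.03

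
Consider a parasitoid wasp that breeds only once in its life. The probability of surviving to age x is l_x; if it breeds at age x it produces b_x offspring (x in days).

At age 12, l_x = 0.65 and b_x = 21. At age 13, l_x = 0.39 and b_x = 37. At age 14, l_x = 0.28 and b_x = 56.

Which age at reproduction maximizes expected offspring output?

Expected offspring if breeding at age x = l_x × b_x:
  age 12: 0.65 × 21 = 13.650
  age 13: 0.39 × 37 = 14.430
  age 14: 0.28 × 56 = 15.680
Maximum at age 14 (15.680).

14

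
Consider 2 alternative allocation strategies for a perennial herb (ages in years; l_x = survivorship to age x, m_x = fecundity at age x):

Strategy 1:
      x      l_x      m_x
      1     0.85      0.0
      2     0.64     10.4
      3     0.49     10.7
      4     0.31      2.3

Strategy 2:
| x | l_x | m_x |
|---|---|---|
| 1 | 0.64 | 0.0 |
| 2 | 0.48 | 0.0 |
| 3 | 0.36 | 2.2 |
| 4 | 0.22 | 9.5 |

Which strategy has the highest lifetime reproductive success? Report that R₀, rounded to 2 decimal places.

12.61

Strategy 1: R₀ = 0.85×0.0 + 0.64×10.4 + 0.49×10.7 + 0.31×2.3 = 12.6120
Strategy 2: R₀ = 0.64×0.0 + 0.48×0.0 + 0.36×2.2 + 0.22×9.5 = 2.8820
Highest R₀: strategy 1 with 12.6120.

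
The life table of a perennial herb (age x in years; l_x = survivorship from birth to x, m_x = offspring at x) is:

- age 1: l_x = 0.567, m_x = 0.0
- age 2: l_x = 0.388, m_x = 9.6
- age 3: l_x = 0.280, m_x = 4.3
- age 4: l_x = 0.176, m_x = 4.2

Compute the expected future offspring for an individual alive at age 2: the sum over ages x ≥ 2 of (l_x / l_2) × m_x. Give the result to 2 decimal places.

l_2 = 0.388. Conditional survival from age 2 to x is l_x / l_2.
  x=2: (0.388/0.388) × 9.6 = 9.6000
  x=3: (0.280/0.388) × 4.3 = 3.1031
  x=4: (0.176/0.388) × 4.2 = 1.9052
Sum = 9.6000 + 3.1031 + 1.9052 = 14.6082

14.61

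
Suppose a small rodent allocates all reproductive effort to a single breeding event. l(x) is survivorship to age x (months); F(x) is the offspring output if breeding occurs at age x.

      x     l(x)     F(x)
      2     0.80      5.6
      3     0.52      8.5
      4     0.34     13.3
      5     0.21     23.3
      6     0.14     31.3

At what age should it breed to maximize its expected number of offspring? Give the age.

5

Expected offspring if breeding at age x = l(x) × F(x):
  age 2: 0.80 × 5.6 = 4.480
  age 3: 0.52 × 8.5 = 4.420
  age 4: 0.34 × 13.3 = 4.522
  age 5: 0.21 × 23.3 = 4.893
  age 6: 0.14 × 31.3 = 4.382
Maximum at age 5 (4.893).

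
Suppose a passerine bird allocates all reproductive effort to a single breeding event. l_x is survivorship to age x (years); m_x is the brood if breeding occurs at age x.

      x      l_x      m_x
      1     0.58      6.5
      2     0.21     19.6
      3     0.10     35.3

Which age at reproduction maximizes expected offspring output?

2

Expected offspring if breeding at age x = l_x × m_x:
  age 1: 0.58 × 6.5 = 3.770
  age 2: 0.21 × 19.6 = 4.116
  age 3: 0.10 × 35.3 = 3.530
Maximum at age 2 (4.116).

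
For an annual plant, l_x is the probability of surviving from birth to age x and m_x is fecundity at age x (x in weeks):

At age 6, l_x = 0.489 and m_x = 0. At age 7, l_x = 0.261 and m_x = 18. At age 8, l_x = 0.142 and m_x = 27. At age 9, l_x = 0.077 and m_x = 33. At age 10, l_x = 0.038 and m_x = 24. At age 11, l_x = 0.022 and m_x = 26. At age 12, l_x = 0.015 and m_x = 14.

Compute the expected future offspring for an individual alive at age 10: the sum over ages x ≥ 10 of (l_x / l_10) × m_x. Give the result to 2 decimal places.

l_10 = 0.038. Conditional survival from age 10 to x is l_x / l_10.
  x=10: (0.038/0.038) × 24 = 24.0000
  x=11: (0.022/0.038) × 26 = 15.0526
  x=12: (0.015/0.038) × 14 = 5.5263
Sum = 24.0000 + 15.0526 + 5.5263 = 44.5789

44.58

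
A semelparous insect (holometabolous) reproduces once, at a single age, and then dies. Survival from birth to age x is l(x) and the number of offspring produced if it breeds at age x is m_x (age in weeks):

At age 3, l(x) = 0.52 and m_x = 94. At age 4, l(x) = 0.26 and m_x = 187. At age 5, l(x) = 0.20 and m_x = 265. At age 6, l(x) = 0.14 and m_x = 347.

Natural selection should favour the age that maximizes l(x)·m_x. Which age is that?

5

Expected offspring if breeding at age x = l(x) × m_x:
  age 3: 0.52 × 94 = 48.880
  age 4: 0.26 × 187 = 48.620
  age 5: 0.20 × 265 = 53.000
  age 6: 0.14 × 347 = 48.580
Maximum at age 5 (53.000).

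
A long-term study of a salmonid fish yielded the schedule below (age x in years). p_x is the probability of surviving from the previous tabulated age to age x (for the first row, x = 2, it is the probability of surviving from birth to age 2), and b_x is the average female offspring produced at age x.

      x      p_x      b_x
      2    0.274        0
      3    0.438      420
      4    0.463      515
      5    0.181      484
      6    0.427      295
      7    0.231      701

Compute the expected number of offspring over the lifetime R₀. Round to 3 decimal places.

85.851

Survivorship from birth: l_x = p_2·p_3·…·p_x.
  l_2 = 0.27400
  l_3 = 0.12001
  l_4 = 0.05557
  l_5 = 0.01006
  l_6 = 0.00429
  l_7 = 0.00099
R₀ = Σ l_x b_x:
  age 2: 0.27400 × 0 = 0.0000
  age 3: 0.12001 × 420 = 50.4042
  age 4: 0.05557 × 515 = 28.6185
  age 5: 0.01006 × 484 = 4.8690
  age 6: 0.00429 × 295 = 1.2656
  age 7: 0.00099 × 701 = 0.6940
R₀ = 0.0000 + 50.4042 + 28.6185 + 4.8690 + 1.2656 + 0.6940 = 85.8513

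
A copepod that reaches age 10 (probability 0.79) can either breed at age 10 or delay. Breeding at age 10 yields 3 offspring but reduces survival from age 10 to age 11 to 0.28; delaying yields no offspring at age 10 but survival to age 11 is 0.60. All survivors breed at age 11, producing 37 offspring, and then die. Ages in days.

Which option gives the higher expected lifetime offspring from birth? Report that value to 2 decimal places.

17.54

breed at age 10: R₀ = 0.79 × (3 + 0.28 × 37) = 0.79 × 13.3600 = 10.5544
delay to age 11: R₀ = 0.79 × (0.60 × 37) = 0.79 × 22.2000 = 17.5380
Higher: delay to age 11 (17.5380).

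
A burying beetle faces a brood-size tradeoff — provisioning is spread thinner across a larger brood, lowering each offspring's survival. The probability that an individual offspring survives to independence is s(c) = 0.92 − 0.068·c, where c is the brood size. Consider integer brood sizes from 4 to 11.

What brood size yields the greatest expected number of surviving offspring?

Expected surviving offspring = c × s(c):
  c=4: 4 × 0.648 = 2.592
  c=5: 5 × 0.580 = 2.900
  c=6: 6 × 0.512 = 3.072
  c=7: 7 × 0.444 = 3.108
  c=8: 8 × 0.376 = 3.008
  c=9: 9 × 0.308 = 2.772
  c=10: 10 × 0.240 = 2.400
  c=11: 11 × 0.172 = 1.892
Maximum at c = 7 (3.108 surviving offspring).

7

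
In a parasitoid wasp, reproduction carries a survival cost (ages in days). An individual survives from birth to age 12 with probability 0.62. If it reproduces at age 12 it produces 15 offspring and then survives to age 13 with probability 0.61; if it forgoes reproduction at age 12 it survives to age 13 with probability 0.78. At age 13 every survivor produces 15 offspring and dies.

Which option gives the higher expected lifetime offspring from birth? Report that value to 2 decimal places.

breed at age 12: R₀ = 0.62 × (15 + 0.61 × 15) = 0.62 × 24.1500 = 14.9730
delay to age 13: R₀ = 0.62 × (0.78 × 15) = 0.62 × 11.7000 = 7.2540
Higher: breed at age 12 (14.9730).

14.97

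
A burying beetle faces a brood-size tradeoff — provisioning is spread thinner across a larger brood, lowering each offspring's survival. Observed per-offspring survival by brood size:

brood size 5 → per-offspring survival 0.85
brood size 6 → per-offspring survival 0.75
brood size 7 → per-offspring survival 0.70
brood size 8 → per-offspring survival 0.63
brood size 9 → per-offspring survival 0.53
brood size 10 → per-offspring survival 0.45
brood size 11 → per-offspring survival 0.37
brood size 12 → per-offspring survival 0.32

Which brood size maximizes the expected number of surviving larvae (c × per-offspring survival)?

8

Expected surviving larvae = c × s(c):
  c=5: 5 × 0.85 = 4.250
  c=6: 6 × 0.75 = 4.500
  c=7: 7 × 0.70 = 4.900
  c=8: 8 × 0.63 = 5.040
  c=9: 9 × 0.53 = 4.770
  c=10: 10 × 0.45 = 4.500
  c=11: 11 × 0.37 = 4.070
  c=12: 12 × 0.32 = 3.840
Maximum at c = 8 (5.040 surviving larvae).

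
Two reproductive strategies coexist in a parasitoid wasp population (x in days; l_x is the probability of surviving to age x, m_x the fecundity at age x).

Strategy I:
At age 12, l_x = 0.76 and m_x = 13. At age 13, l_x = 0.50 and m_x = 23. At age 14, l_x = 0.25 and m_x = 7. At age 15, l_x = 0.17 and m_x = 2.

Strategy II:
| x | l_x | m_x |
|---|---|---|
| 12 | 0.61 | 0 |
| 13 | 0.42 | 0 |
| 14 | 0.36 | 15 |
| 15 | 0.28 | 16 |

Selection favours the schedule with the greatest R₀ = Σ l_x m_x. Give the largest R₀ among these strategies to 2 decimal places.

Strategy I: R₀ = 0.76×13 + 0.50×23 + 0.25×7 + 0.17×2 = 23.4700
Strategy II: R₀ = 0.61×0 + 0.42×0 + 0.36×15 + 0.28×16 = 9.8800
Highest R₀: strategy I with 23.4700.

23.47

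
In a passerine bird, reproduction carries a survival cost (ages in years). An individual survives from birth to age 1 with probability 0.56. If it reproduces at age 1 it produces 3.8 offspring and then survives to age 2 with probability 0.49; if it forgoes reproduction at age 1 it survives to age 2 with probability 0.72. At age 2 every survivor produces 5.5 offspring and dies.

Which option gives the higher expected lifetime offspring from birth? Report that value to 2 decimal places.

3.64

breed at age 1: R₀ = 0.56 × (3.8 + 0.49 × 5.5) = 0.56 × 6.4950 = 3.6372
delay to age 2: R₀ = 0.56 × (0.72 × 5.5) = 0.56 × 3.9600 = 2.2176
Higher: breed at age 1 (3.6372).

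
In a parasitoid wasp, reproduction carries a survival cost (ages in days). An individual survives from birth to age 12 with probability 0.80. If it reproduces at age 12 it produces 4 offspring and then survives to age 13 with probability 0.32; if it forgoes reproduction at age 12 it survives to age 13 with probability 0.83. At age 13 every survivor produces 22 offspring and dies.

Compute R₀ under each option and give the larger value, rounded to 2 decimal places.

breed at age 12: R₀ = 0.80 × (4 + 0.32 × 22) = 0.80 × 11.0400 = 8.8320
delay to age 13: R₀ = 0.80 × (0.83 × 22) = 0.80 × 18.2600 = 14.6080
Higher: delay to age 13 (14.6080).

14.61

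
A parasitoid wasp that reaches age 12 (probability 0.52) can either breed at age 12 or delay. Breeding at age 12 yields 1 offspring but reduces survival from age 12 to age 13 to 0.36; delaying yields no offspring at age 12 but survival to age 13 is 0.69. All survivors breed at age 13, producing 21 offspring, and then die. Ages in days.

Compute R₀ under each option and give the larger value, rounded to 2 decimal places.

7.53

breed at age 12: R₀ = 0.52 × (1 + 0.36 × 21) = 0.52 × 8.5600 = 4.4512
delay to age 13: R₀ = 0.52 × (0.69 × 21) = 0.52 × 14.4900 = 7.5348
Higher: delay to age 13 (7.5348).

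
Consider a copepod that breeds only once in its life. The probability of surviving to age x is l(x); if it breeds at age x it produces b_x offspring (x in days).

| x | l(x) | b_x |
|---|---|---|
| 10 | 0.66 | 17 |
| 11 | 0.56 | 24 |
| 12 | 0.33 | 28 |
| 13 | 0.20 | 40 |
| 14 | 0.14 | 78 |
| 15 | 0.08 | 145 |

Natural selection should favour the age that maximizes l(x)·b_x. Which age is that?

11

Expected offspring if breeding at age x = l(x) × b_x:
  age 10: 0.66 × 17 = 11.220
  age 11: 0.56 × 24 = 13.440
  age 12: 0.33 × 28 = 9.240
  age 13: 0.20 × 40 = 8.000
  age 14: 0.14 × 78 = 10.920
  age 15: 0.08 × 145 = 11.600
Maximum at age 11 (13.440).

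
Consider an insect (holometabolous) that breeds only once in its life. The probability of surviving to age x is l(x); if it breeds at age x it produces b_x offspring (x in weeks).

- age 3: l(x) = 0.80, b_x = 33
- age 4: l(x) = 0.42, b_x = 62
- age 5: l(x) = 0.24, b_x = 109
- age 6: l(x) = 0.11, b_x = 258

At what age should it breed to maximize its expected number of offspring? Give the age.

Expected offspring if breeding at age x = l(x) × b_x:
  age 3: 0.80 × 33 = 26.400
  age 4: 0.42 × 62 = 26.040
  age 5: 0.24 × 109 = 26.160
  age 6: 0.11 × 258 = 28.380
Maximum at age 6 (28.380).

6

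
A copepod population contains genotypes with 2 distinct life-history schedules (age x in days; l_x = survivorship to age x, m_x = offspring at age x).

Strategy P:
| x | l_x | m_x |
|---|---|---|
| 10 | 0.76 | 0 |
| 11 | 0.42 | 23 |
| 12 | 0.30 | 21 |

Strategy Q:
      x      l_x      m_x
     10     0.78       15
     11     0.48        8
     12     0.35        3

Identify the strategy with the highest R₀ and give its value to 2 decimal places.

Strategy P: R₀ = 0.76×0 + 0.42×23 + 0.30×21 = 15.9600
Strategy Q: R₀ = 0.78×15 + 0.48×8 + 0.35×3 = 16.5900
Highest R₀: strategy Q with 16.5900.

16.59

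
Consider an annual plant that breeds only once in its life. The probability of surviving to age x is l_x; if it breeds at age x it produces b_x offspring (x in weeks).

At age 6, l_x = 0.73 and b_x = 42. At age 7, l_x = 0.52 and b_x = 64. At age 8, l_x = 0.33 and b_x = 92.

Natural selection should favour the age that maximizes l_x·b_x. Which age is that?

Expected offspring if breeding at age x = l_x × b_x:
  age 6: 0.73 × 42 = 30.660
  age 7: 0.52 × 64 = 33.280
  age 8: 0.33 × 92 = 30.360
Maximum at age 7 (33.280).

7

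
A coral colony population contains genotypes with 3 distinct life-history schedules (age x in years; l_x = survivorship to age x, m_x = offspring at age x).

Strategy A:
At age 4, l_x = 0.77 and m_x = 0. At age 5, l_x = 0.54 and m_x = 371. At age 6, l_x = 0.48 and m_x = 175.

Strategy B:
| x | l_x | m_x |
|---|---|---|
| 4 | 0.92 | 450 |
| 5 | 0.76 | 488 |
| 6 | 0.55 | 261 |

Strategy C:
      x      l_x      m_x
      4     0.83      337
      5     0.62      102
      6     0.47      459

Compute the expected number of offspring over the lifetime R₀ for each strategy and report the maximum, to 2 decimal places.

Strategy A: R₀ = 0.77×0 + 0.54×371 + 0.48×175 = 284.3400
Strategy B: R₀ = 0.92×450 + 0.76×488 + 0.55×261 = 928.4300
Strategy C: R₀ = 0.83×337 + 0.62×102 + 0.47×459 = 558.6800
Highest R₀: strategy B with 928.4300.

928.43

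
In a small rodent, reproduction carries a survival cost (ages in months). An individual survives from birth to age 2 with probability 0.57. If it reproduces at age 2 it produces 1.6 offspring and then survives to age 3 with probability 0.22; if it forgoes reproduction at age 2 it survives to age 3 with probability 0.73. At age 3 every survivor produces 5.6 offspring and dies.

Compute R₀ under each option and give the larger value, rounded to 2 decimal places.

2.33

breed at age 2: R₀ = 0.57 × (1.6 + 0.22 × 5.6) = 0.57 × 2.8320 = 1.6142
delay to age 3: R₀ = 0.57 × (0.73 × 5.6) = 0.57 × 4.0880 = 2.3302
Higher: delay to age 3 (2.3302).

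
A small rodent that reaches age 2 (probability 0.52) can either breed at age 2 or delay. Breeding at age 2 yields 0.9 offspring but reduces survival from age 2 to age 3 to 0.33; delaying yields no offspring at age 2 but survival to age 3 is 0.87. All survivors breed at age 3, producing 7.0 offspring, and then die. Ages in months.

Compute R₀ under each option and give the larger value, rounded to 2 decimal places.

3.17

breed at age 2: R₀ = 0.52 × (0.9 + 0.33 × 7.0) = 0.52 × 3.2100 = 1.6692
delay to age 3: R₀ = 0.52 × (0.87 × 7.0) = 0.52 × 6.0900 = 3.1668
Higher: delay to age 3 (3.1668).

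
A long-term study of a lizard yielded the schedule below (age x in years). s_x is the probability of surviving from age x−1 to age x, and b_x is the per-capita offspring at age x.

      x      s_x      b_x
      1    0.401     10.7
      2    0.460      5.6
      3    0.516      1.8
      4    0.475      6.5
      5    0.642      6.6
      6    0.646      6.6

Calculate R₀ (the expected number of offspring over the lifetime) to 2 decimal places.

6.10

Survivorship from birth: l_x = s_1·s_2·…·s_x.
  l_1 = 0.40100
  l_2 = 0.18446
  l_3 = 0.09518
  l_4 = 0.04521
  l_5 = 0.02903
  l_6 = 0.01875
R₀ = Σ l_x b_x:
  age 1: 0.40100 × 10.7 = 4.2907
  age 2: 0.18446 × 5.6 = 1.0330
  age 3: 0.09518 × 1.8 = 0.1713
  age 4: 0.04521 × 6.5 = 0.2939
  age 5: 0.02903 × 6.6 = 0.1916
  age 6: 0.01875 × 6.6 = 0.1237
R₀ = 4.2907 + 1.0330 + 0.1713 + 0.2939 + 0.1916 + 0.1237 = 6.1042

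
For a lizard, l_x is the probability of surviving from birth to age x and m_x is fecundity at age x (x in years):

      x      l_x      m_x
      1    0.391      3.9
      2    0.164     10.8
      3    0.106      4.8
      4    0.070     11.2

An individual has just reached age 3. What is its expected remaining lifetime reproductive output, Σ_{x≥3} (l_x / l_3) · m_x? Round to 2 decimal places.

l_3 = 0.106. Conditional survival from age 3 to x is l_x / l_3.
  x=3: (0.106/0.106) × 4.8 = 4.8000
  x=4: (0.070/0.106) × 11.2 = 7.3962
Sum = 4.8000 + 7.3962 = 12.1962

12.20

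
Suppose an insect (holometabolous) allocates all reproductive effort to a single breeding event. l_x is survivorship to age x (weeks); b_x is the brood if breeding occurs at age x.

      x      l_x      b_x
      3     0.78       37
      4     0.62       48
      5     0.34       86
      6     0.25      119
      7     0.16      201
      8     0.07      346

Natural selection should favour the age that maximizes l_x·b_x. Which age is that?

7

Expected offspring if breeding at age x = l_x × b_x:
  age 3: 0.78 × 37 = 28.860
  age 4: 0.62 × 48 = 29.760
  age 5: 0.34 × 86 = 29.240
  age 6: 0.25 × 119 = 29.750
  age 7: 0.16 × 201 = 32.160
  age 8: 0.07 × 346 = 24.220
Maximum at age 7 (32.160).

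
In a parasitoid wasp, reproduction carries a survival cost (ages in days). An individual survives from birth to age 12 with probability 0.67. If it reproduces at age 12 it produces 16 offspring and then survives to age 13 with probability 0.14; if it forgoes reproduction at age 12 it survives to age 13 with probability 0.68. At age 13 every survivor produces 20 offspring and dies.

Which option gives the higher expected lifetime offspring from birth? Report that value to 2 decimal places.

12.60

breed at age 12: R₀ = 0.67 × (16 + 0.14 × 20) = 0.67 × 18.8000 = 12.5960
delay to age 13: R₀ = 0.67 × (0.68 × 20) = 0.67 × 13.6000 = 9.1120
Higher: breed at age 12 (12.5960).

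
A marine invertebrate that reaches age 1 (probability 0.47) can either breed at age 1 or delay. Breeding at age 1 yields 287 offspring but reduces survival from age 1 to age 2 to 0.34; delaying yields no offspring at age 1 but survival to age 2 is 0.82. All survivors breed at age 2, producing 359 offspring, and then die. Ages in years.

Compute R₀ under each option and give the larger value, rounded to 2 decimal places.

192.26

breed at age 1: R₀ = 0.47 × (287 + 0.34 × 359) = 0.47 × 409.0600 = 192.2582
delay to age 2: R₀ = 0.47 × (0.82 × 359) = 0.47 × 294.3800 = 138.3586
Higher: breed at age 1 (192.2582).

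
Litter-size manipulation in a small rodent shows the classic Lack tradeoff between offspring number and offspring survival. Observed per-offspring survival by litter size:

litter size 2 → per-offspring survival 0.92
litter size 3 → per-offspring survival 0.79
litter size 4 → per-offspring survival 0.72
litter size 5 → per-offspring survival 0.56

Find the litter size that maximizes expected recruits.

Expected recruits = c × s(c):
  c=2: 2 × 0.92 = 1.840
  c=3: 3 × 0.79 = 2.370
  c=4: 4 × 0.72 = 2.880
  c=5: 5 × 0.56 = 2.800
Maximum at c = 4 (2.880 recruits).

4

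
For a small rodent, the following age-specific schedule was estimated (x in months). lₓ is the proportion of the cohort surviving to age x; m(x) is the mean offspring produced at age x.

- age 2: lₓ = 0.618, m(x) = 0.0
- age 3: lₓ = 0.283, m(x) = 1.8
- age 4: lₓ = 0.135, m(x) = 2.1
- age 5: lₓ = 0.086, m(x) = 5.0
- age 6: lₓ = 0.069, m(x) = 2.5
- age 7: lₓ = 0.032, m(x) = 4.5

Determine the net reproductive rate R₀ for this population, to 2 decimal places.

1.54

R₀ = Σ lₓ m(x):
  age 2: 0.618 × 0.0 = 0.0000
  age 3: 0.283 × 1.8 = 0.5094
  age 4: 0.135 × 2.1 = 0.2835
  age 5: 0.086 × 5.0 = 0.4300
  age 6: 0.069 × 2.5 = 0.1725
  age 7: 0.032 × 4.5 = 0.1440
R₀ = 0.0000 + 0.5094 + 0.2835 + 0.4300 + 0.1725 + 0.1440 = 1.5394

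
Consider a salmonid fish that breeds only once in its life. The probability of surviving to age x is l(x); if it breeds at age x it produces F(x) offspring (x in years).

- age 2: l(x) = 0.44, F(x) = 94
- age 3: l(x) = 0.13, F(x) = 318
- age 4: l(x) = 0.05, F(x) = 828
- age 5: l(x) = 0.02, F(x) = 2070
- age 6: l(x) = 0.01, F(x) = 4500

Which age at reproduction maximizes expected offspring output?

6

Expected offspring if breeding at age x = l(x) × F(x):
  age 2: 0.44 × 94 = 41.360
  age 3: 0.13 × 318 = 41.340
  age 4: 0.05 × 828 = 41.400
  age 5: 0.02 × 2070 = 41.400
  age 6: 0.01 × 4500 = 45.000
Maximum at age 6 (45.000).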